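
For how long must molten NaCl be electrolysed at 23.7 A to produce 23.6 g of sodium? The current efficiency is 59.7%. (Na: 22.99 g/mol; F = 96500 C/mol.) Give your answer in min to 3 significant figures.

n(Na) = 23.6 / 22.99 = 1.027 mol
Na⁺ + e⁻ → Na, so n(e⁻) = 1.027 mol
Q = 1.027 × 96500 / 0.597 = 1.660×10^5 C
t = Q / I = 1.660×10^5 / 23.7 = 7004 s = 117 min

117 min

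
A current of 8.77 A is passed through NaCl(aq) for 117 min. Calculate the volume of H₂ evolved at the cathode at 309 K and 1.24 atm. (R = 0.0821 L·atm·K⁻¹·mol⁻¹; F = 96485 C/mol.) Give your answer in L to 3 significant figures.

Q = It = 8.77 × 7020 = 61570 C
n(e⁻) = Q/F = 61570/96485 = 0.6381 mol
2H⁺ + 2e⁻ → H₂, so n(H₂) = 0.6381 / 2 = 0.3191 mol
V = nRT/P = 0.3191 × 0.0821 × 309 / 1.24 = 6.528 L

6.53 L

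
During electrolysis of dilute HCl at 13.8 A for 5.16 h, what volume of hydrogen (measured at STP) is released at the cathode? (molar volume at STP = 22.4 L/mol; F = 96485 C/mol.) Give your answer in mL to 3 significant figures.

Q = It = 13.8 × 18576 = 2.563×10^5 C
n(e⁻) = Q/F = 2.563×10^5/96485 = 2.656 mol
2H⁺ + 2e⁻ → H₂, so n(H₂) = 2.656 / 2 = 1.328 mol
V = 1.328 × 22.4 = 29.75 L
= 29800 mL

29800 mL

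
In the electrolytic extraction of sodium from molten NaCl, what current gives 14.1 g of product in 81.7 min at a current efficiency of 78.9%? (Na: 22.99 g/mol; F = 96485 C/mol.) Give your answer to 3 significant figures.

n(Na) = 14.1 / 22.99 = 0.6133 mol
Na⁺ + e⁻ → Na, so n(e⁻) = 0.6133 mol
Q = 0.6133 × 96485 / 0.789 = 75000 C
I = Q / t = 75000 / 4902 s = 15.3 A

15.3 A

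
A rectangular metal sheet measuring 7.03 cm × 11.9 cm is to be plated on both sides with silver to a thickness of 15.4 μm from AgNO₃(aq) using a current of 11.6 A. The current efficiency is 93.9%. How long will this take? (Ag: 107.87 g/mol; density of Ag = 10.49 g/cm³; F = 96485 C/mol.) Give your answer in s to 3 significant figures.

Plated area = 2 × 7.03 × 11.9 = 167.3 cm²
Volume = 167.3 × 15.4×10⁻⁴ cm = 0.2576 cm³
m(Ag) = 0.2576 × 10.49 = 2.702 g
n(Ag) = 2.702 / 107.87 = 0.02505 mol; n(e⁻) = 0.02505 mol
Q = 0.02505 × 96485 / 0.939 = 2574 C
t = 2574 / 11.6 = 221.9 s

222 s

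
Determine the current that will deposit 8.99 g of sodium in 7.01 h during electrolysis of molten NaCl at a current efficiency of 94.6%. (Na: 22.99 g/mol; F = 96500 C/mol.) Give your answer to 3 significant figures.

n(Na) = 8.99 / 22.99 = 0.3910 mol
Na⁺ + e⁻ → Na, so n(e⁻) = 0.3910 mol
Q = 0.3910 × 96500 / 0.946 = 39890 C
I = Q / t = 39890 / 25236 s = 1.58 A

1.58 A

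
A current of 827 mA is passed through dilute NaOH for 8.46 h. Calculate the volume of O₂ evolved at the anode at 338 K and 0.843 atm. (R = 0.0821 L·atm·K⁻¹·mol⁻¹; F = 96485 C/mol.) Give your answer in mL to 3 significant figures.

2150 mL

Q = 0.827 A × 30456 s = 25190 C
n(e⁻) = Q/F = 25190/96485 = 0.2611 mol
2H₂O → O₂ + 4H⁺ + 4e⁻, so n(O₂) = 0.2611 / 4 = 0.06528 mol
V = nRT/P = 0.06528 × 0.0821 × 338 / 0.843 = 2.149 L
= 2150 mL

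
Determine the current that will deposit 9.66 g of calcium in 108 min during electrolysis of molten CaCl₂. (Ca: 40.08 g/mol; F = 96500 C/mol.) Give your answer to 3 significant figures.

n(Ca) = 9.66 / 40.08 = 0.2410 mol
Ca²⁺ + 2e⁻ → Ca, so n(e⁻) = 2 × 0.2410 = 0.4820 mol
Q = 0.4820 × 96500 = 46510 C
I = Q / t = 46510 / 6480 s = 7.18 A

7.18 A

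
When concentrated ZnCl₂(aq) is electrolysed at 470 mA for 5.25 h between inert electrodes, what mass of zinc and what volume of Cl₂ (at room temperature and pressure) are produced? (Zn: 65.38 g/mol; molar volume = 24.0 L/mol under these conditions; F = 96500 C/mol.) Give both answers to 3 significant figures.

3.01 g Zn; 1.10 L Cl₂

Q = 0.470 × 18900 = 8883 C; n(e⁻) = 8883 / 96500 = 0.09205 mol
Cathode: Zn²⁺ + 2e⁻ → Zn → n(Zn) = 0.09205/2 = 0.04603 mol → 3.01 g
Anode: 2Cl⁻ → Cl₂ + 2e⁻ → n(Cl₂) = 0.09205/2 = 0.04603 mol → 1.10 L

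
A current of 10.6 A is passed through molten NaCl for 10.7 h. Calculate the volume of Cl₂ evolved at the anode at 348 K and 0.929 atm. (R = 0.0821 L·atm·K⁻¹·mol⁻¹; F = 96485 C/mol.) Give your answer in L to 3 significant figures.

65.1 L

Q = 10.6 A × 38520 s = 4.083×10^5 C
n(e⁻) = Q/F = 4.083×10^5/96485 = 4.232 mol
2Cl⁻ → Cl₂ + 2e⁻, so n(Cl₂) = 4.232 / 2 = 2.116 mol
V = nRT/P = 2.116 × 0.0821 × 348 / 0.929 = 65.08 L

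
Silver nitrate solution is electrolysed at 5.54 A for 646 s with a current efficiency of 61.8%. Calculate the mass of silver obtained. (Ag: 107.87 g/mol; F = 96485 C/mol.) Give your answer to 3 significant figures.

Q = 5.54 × 646 = 3579 C
n(e⁻) = 3579 / 96485 = 0.03709 mol
Ag⁺ + e⁻ → Ag, so theoretical m(Ag) = 0.03709 × 107.87 = 4.001 g
Actual mass = 61.8% × 4.001 = 2.47 g

2.47 g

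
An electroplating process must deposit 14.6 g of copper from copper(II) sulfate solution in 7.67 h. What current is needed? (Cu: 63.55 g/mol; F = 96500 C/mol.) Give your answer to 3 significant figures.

1.61 A

n(Cu) = 14.6 / 63.55 = 0.2297 mol
Cu²⁺ + 2e⁻ → Cu, so n(e⁻) = 2 × 0.2297 = 0.4594 mol
Q = 0.4594 × 96500 = 44330 C
I = Q / t = 44330 / 27612 s = 1.61 A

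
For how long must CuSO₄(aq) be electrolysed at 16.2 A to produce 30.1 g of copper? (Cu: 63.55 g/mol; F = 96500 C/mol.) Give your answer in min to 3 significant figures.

n(Cu) = 30.1 / 63.55 = 0.4736 mol
Cu²⁺ + 2e⁻ → Cu, so n(e⁻) = 2 × 0.4736 = 0.9472 mol
Q = 0.9472 × 96500 = 91400 C
t = Q / I = 91400 / 16.2 = 5642 s = 94.0 min

94.0 min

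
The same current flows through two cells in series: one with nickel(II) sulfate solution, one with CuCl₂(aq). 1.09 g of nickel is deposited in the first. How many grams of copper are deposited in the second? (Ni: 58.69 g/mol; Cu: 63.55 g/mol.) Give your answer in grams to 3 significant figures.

1.18 g

n(Ni) = 1.09 / 58.69 = 0.01857 mol
Ni²⁺ + 2e⁻ → Ni, so n(e⁻) = 2 × 0.01857 = 0.03714 mol
The cells are in series, so the same charge (and hence the same n(e⁻) = 0.03714 mol) passes through both.
Cu²⁺ + 2e⁻ → Cu, so n(Cu) = 0.03714 / 2 = 0.01857 mol
m(Cu) = 0.01857 × 63.55 = 1.18 g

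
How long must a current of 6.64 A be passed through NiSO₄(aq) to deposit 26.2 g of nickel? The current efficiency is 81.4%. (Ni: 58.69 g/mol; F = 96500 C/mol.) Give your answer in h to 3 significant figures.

4.43 h

n(Ni) = 26.2 / 58.69 = 0.4464 mol
Ni²⁺ + 2e⁻ → Ni, so n(e⁻) = 2 × 0.4464 = 0.8928 mol
Q = 0.8928 × 96500 / 0.814 = 1.058×10^5 C
t = Q / I = 1.058×10^5 / 6.64 = 15930 s = 4.43 h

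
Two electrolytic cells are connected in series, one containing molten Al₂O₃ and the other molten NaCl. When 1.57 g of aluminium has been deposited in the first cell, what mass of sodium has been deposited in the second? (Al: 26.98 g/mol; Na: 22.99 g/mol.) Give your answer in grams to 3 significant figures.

4.01 g

n(Al) = 1.57 / 26.98 = 0.05819 mol
Al³⁺ + 3e⁻ → Al, so n(e⁻) = 3 × 0.05819 = 0.1746 mol
Same current for the same time ⇒ same n(e⁻) = 0.1746 mol in both cells.
Na⁺ + e⁻ → Na, so n(Na) = 0.1746 mol
m(Na) = 0.1746 × 22.99 = 4.01 g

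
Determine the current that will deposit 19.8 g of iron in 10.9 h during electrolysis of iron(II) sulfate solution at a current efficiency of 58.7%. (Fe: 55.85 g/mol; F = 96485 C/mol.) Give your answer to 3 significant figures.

n(Fe) = 19.8 / 55.85 = 0.3545 mol
Fe²⁺ + 2e⁻ → Fe, so n(e⁻) = 2 × 0.3545 = 0.7090 mol
Q = 0.7090 × 96485 / 0.587 = 1.165×10^5 C
I = Q / t = 1.165×10^5 / 39240 s = 2.97 A

2.97 A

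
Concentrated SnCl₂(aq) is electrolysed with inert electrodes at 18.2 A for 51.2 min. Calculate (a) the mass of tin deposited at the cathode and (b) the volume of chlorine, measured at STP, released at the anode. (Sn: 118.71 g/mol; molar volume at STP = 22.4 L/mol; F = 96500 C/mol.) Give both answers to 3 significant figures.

Q = 18.2 × 3072 = 55910 C; n(e⁻) = 55910 / 96500 = 0.5794 mol
Cathode: Sn²⁺ + 2e⁻ → Sn → n(Sn) = 0.5794/2 = 0.2897 mol → 34.4 g
Anode: 2Cl⁻ → Cl₂ + 2e⁻ → n(Cl₂) = 0.5794/2 = 0.2897 mol → 6.49 L

34.4 g Sn; 6.49 L Cl₂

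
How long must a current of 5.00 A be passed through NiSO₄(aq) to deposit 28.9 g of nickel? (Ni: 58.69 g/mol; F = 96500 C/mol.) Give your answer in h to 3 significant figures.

n(Ni) = 28.9 / 58.69 = 0.4924 mol
Ni²⁺ + 2e⁻ → Ni, so n(e⁻) = 2 × 0.4924 = 0.9848 mol
Q = 0.9848 × 96500 = 95030 C
t = Q / I = 95030 / 5.00 = 19010 s = 5.28 h

5.28 h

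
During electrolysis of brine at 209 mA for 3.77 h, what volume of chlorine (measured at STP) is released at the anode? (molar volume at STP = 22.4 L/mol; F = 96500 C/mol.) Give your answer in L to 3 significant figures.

Charge passed = 0.209 × 13572 = 2837 C
Moles of electrons = 2837 / 96500 = 0.02940 mol
2Cl⁻ → Cl₂ + 2e⁻, so n(Cl₂) = 0.02940 / 2 = 0.01470 mol
V = 0.01470 × 22.4 = 0.3293 L

0.329 L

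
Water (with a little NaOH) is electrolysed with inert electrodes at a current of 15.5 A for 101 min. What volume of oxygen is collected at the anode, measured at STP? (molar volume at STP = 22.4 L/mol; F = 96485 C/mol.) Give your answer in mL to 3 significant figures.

Q = It = 15.5 × 6060 = 93930 C
n(e⁻) = Q/F = 93930/96485 = 0.9735 mol
2H₂O → O₂ + 4H⁺ + 4e⁻, so n(O₂) = 0.9735 / 4 = 0.2434 mol
V = 0.2434 × 22.4 = 5.452 L
= 5450 mL

5450 mL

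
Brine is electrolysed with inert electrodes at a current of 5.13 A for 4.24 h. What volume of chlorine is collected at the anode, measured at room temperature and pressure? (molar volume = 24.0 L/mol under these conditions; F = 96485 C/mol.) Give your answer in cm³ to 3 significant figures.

9740 cm³

Charge passed = 5.13 × 15264 = 78300 C
n(e⁻) = Q/F = 78300/96485 = 0.8115 mol
2Cl⁻ → Cl₂ + 2e⁻, so n(Cl₂) = 0.8115 / 2 = 0.4058 mol
V = 0.4058 × 24.0 = 9.739 L
= 9740 cm³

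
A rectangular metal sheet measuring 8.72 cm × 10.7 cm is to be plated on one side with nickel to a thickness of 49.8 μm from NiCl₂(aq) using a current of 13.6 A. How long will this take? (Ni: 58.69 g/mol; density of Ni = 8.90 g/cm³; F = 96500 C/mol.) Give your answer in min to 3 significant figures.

Plated area = 8.72 × 10.7 = 93.30 cm²
Volume = 93.30 × 49.8×10⁻⁴ cm = 0.4646 cm³
m(Ni) = 0.4646 × 8.90 = 4.135 g
n(Ni) = 4.135 / 58.69 = 0.07045 mol; n(e⁻) = 2 × 0.07045 = 0.1409 mol
Q = 0.1409 × 96500 = 13600 C
t = 13600 / 13.6 = 1000 s = 16.7 min

16.7 min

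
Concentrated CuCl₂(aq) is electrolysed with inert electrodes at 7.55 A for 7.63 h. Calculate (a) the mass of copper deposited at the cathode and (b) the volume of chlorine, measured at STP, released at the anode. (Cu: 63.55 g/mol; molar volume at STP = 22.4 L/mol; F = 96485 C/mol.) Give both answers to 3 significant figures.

68.3 g Cu; 24.1 L Cl₂

Q = 7.55 × 27468 = 2.074×10^5 C; n(e⁻) = 2.074×10^5 / 96485 = 2.150 mol
Cathode: Cu²⁺ + 2e⁻ → Cu → n(Cu) = 2.150/2 = 1.075 mol → 68.3 g
Anode: 2Cl⁻ → Cl₂ + 2e⁻ → n(Cl₂) = 2.150/2 = 1.075 mol → 24.1 L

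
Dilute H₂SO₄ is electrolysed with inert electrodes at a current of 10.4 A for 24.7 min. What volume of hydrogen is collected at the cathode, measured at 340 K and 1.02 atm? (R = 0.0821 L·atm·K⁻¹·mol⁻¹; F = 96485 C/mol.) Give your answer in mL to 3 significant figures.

Charge passed = 10.4 × 1482 = 15410 C
Moles of electrons = 15410 / 96485 = 0.1597 mol
2H⁺ + 2e⁻ → H₂, so n(H₂) = 0.1597 / 2 = 0.07985 mol
V = nRT/P = 0.07985 × 0.0821 × 340 / 1.02 = 2.185 L
= 2190 mL

2190 mL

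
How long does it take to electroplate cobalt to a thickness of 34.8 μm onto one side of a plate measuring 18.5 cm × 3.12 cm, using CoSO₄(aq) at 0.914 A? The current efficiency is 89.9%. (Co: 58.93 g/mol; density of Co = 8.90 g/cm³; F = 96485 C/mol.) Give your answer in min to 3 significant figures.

119 min

Plated area = 18.5 × 3.12 = 57.72 cm²
Volume = 57.72 × 34.8×10⁻⁴ cm = 0.2009 cm³
m(Co) = 0.2009 × 8.90 = 1.788 g
n(Co) = 1.788 / 58.93 = 0.03034 mol; n(e⁻) = 2 × 0.03034 = 0.06068 mol
Q = 0.06068 × 96485 / 0.899 = 6512 C
t = 6512 / 0.914 = 7125 s = 119 min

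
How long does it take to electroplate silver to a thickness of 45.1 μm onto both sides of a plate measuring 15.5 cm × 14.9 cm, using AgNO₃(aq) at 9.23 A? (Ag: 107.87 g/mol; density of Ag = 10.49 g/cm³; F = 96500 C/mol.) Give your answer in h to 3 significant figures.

Plated area = 2 × 15.5 × 14.9 = 461.9 cm²
Volume = 461.9 × 45.1×10⁻⁴ cm = 2.083 cm³
m(Ag) = 2.083 × 10.49 = 21.85 g
n(Ag) = 21.85 / 107.87 = 0.2026 mol; n(e⁻) = 0.2026 mol
Q = 0.2026 × 96500 = 19550 C
t = 19550 / 9.23 = 2118 s = 0.588 h

0.588 h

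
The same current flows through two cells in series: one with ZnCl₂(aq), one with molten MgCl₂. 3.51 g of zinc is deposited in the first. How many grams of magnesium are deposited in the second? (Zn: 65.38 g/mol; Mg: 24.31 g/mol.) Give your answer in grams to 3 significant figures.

1.31 g

n(Zn) = 3.51 / 65.38 = 0.05369 mol
Zn²⁺ + 2e⁻ → Zn, so n(e⁻) = 2 × 0.05369 = 0.1074 mol
In series, the same 0.1074 mol of electrons flows through the second cell.
Mg²⁺ + 2e⁻ → Mg, so n(Mg) = 0.1074 / 2 = 0.05370 mol
m(Mg) = 0.05370 × 24.31 = 1.31 g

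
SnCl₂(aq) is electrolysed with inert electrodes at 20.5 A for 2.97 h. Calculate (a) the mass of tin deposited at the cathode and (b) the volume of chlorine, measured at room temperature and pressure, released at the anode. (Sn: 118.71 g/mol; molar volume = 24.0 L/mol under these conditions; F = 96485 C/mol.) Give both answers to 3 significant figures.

Q = 20.5 × 10692 = 2.192×10^5 C; n(e⁻) = 2.192×10^5 / 96485 = 2.272 mol
Cathode: Sn²⁺ + 2e⁻ → Sn → n(Sn) = 2.272/2 = 1.136 mol → 135 g
Anode: 2Cl⁻ → Cl₂ + 2e⁻ → n(Cl₂) = 2.272/2 = 1.136 mol → 27.3 L

135 g Sn; 27.3 L Cl₂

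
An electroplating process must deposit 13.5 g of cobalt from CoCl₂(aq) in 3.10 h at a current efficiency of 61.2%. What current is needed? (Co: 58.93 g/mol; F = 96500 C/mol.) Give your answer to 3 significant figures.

n(Co) = 13.5 / 58.93 = 0.2291 mol
Co²⁺ + 2e⁻ → Co, so n(e⁻) = 2 × 0.2291 = 0.4582 mol
Q = 0.4582 × 96500 / 0.612 = 72250 C
I = Q / t = 72250 / 11160 s = 6.47 A

6.47 A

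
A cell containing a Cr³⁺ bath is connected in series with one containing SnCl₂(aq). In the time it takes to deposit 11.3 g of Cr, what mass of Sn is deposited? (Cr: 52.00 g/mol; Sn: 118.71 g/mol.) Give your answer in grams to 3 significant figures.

38.7 g

n(Cr) = 11.3 / 52.00 = 0.2173 mol
Cr³⁺ + 3e⁻ → Cr, so n(e⁻) = 3 × 0.2173 = 0.6519 mol
Same current for the same time ⇒ same n(e⁻) = 0.6519 mol in both cells.
Sn²⁺ + 2e⁻ → Sn, so n(Sn) = 0.6519 / 2 = 0.3260 mol
m(Sn) = 0.3260 × 118.71 = 38.7 g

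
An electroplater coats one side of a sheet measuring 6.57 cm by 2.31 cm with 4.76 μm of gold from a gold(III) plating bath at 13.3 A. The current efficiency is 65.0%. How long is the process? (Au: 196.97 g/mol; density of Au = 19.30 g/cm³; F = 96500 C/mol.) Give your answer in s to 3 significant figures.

Plated area = 6.57 × 2.31 = 15.18 cm²
Volume = 15.18 × 4.76×10⁻⁴ cm = 0.007226 cm³
m(Au) = 0.007226 × 19.30 = 0.1395 g
n(Au) = 0.1395 / 196.97 = 7.082×10^-4 mol; n(e⁻) = 3 × 7.082×10^-4 = 0.002125 mol
Q = 0.002125 × 96500 / 0.650 = 315.5 C
t = 315.5 / 13.3 = 23.72 s

23.7 s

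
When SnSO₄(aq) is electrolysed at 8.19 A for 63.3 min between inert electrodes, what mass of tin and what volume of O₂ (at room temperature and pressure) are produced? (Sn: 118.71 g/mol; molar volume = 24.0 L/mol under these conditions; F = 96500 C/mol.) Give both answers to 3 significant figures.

Q = 8.19 × 3798 = 31110 C; n(e⁻) = 31110 / 96500 = 0.3224 mol
Cathode: Sn²⁺ + 2e⁻ → Sn → n(Sn) = 0.3224/2 = 0.1612 mol → 19.1 g
Anode: 2H₂O → O₂ + 4H⁺ + 4e⁻ → n(O₂) = 0.3224/4 = 0.08060 mol → 1.93 L

19.1 g Sn; 1.93 L O₂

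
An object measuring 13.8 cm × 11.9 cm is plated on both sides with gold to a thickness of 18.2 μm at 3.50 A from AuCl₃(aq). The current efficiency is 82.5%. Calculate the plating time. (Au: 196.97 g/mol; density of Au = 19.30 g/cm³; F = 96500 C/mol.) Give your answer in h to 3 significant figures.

Plated area = 2 × 13.8 × 11.9 = 328.4 cm²
Volume = 328.4 × 18.2×10⁻⁴ cm = 0.5977 cm³
m(Au) = 0.5977 × 19.30 = 11.54 g
n(Au) = 11.54 / 196.97 = 0.05859 mol; n(e⁻) = 3 × 0.05859 = 0.1758 mol
Q = 0.1758 × 96500 / 0.825 = 20560 C
t = 20560 / 3.50 = 5874 s = 1.63 h

1.63 h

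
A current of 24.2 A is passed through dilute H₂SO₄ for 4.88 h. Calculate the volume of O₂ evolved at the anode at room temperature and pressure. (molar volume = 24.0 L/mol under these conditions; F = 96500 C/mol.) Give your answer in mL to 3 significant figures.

26400 mL

Charge passed = 24.2 × 17568 = 4.251×10^5 C
n(e⁻) = Q/F = 4.251×10^5/96500 = 4.405 mol
2H₂O → O₂ + 4H⁺ + 4e⁻, so n(O₂) = 4.405 / 4 = 1.101 mol
V = 1.101 × 24.0 = 26.42 L
= 26400 mL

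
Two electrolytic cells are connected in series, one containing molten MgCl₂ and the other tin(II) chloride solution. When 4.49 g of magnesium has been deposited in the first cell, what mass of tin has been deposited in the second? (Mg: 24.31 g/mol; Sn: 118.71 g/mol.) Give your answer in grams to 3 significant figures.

n(Mg) = 4.49 / 24.31 = 0.1847 mol
Mg²⁺ + 2e⁻ → Mg, so n(e⁻) = 2 × 0.1847 = 0.3694 mol
Since the cells are in series, n(e⁻) in the Sn cell is also 0.3694 mol.
Sn²⁺ + 2e⁻ → Sn, so n(Sn) = 0.3694 / 2 = 0.1847 mol
m(Sn) = 0.1847 × 118.71 = 21.9 g

21.9 g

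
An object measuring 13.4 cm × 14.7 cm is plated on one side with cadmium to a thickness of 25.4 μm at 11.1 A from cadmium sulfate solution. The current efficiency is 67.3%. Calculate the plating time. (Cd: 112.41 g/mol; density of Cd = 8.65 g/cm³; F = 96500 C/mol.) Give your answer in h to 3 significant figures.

0.276 h

Plated area = 13.4 × 14.7 = 197.0 cm²
Volume = 197.0 × 25.4×10⁻⁴ cm = 0.5004 cm³
m(Cd) = 0.5004 × 8.65 = 4.328 g
n(Cd) = 4.328 / 112.41 = 0.03850 mol; n(e⁻) = 2 × 0.03850 = 0.07700 mol
Q = 0.07700 × 96500 / 0.673 = 11040 C
t = 11040 / 11.1 = 994.6 s = 0.276 h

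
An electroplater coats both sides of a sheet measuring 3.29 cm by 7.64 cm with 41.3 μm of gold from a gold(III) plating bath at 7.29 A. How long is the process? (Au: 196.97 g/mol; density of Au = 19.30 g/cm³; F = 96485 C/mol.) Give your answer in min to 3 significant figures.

Plated area = 2 × 3.29 × 7.64 = 50.27 cm²
Volume = 50.27 × 41.3×10⁻⁴ cm = 0.2076 cm³
m(Au) = 0.2076 × 19.30 = 4.007 g
n(Au) = 4.007 / 196.97 = 0.02034 mol; n(e⁻) = 3 × 0.02034 = 0.06102 mol
Q = 0.06102 × 96485 = 5888 C
t = 5888 / 7.29 = 807.7 s = 13.5 min

13.5 min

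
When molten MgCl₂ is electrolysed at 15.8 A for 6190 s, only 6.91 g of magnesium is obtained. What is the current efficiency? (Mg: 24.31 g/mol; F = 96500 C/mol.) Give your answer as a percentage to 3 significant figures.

Q = 15.8 × 6190 = 97800 C
n(e⁻) = 97800 / 96500 = 1.013 mol
Mg²⁺ + 2e⁻ → Mg, so theoretical n(Mg) = 0.5065 mol → 12.31 g
Efficiency = 6.91 / 12.31 = 0.5613 = 56.1%

56.1%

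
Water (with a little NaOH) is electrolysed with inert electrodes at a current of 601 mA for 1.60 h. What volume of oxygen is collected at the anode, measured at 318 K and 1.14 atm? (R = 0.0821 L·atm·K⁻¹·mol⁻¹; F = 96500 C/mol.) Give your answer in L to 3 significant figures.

Charge passed = 0.601 × 5760 = 3462 C
n(e⁻) = Q/F = 3462/96500 = 0.03588 mol
2H₂O → O₂ + 4H⁺ + 4e⁻, so n(O₂) = 0.03588 / 4 = 0.008970 mol
V = nRT/P = 0.008970 × 0.0821 × 318 / 1.14 = 0.2054 L

0.205 L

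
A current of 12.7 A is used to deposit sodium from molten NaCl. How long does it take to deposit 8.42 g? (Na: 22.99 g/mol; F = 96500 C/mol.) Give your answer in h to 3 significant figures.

0.773 h

n(Na) = 8.42 / 22.99 = 0.3662 mol
Na⁺ + e⁻ → Na, so n(e⁻) = 0.3662 mol
Q = 0.3662 × 96500 = 35340 C
t = Q / I = 35340 / 12.7 = 2783 s = 0.773 h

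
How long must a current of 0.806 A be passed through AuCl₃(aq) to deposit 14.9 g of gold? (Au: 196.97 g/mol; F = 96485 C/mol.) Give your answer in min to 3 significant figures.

453 min

n(Au) = 14.9 / 196.97 = 0.07565 mol
Au³⁺ + 3e⁻ → Au, so n(e⁻) = 3 × 0.07565 = 0.2270 mol
Q = 0.2270 × 96485 = 21900 C
t = Q / I = 21900 / 0.806 = 27170 s = 453 min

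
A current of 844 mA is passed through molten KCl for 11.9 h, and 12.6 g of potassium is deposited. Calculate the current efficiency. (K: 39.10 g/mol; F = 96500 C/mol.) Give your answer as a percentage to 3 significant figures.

86.0%

Q = 0.844 × 42840 = 36160 C
n(e⁻) = 36160 / 96500 = 0.3747 mol
K⁺ + e⁻ → K, so theoretical n(K) = 0.3747 mol → 14.65 g
Efficiency = 12.6 / 14.65 = 0.8601 = 86.0%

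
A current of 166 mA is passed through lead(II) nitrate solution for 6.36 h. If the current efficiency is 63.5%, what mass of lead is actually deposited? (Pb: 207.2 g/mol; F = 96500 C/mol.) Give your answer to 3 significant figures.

Q = 0.166 × 22896 = 3801 C
n(e⁻) = 3801 / 96500 = 0.03939 mol
Pb²⁺ + 2e⁻ → Pb, so theoretical m(Pb) = 0.01970 × 207.2 = 4.082 g
Actual mass = 63.5% × 4.082 = 2.59 g

2.59 g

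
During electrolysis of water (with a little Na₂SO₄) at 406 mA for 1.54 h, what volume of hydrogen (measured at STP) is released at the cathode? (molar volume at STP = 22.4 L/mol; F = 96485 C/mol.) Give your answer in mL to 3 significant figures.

Q = 0.406 A × 5544 s = 2251 C
n(e⁻) = Q/F = 2251/96485 = 0.02333 mol
2H⁺ + 2e⁻ → H₂, so n(H₂) = 0.02333 / 2 = 0.01167 mol
V = 0.01167 × 22.4 = 0.2614 L
= 261 mL

261 mL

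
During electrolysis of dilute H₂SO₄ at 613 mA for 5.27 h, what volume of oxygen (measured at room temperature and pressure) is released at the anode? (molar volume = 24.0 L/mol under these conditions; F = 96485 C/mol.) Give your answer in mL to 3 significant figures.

Q = It = 0.613 × 18972 = 11630 C
Moles of electrons = 11630 / 96485 = 0.1205 mol
2H₂O → O₂ + 4H⁺ + 4e⁻, so n(O₂) = 0.1205 / 4 = 0.03013 mol
V = 0.03013 × 24.0 = 0.7231 L
= 723 mL

723 mL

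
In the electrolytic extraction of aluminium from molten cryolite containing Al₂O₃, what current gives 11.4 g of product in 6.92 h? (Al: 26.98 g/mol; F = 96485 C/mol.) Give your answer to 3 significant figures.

n(Al) = 11.4 / 26.98 = 0.4225 mol
Al³⁺ + 3e⁻ → Al, so n(e⁻) = 3 × 0.4225 = 1.268 mol
Q = 1.268 × 96485 = 1.223×10^5 C
I = Q / t = 1.223×10^5 / 24912 s = 4.91 A

4.91 A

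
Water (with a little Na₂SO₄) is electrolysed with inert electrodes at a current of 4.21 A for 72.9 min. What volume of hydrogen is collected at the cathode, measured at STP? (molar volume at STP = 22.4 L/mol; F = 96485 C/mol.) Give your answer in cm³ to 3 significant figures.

Q = It = 4.21 × 4374 = 18410 C
n(e⁻) = Q/F = 18410/96485 = 0.1908 mol
2H⁺ + 2e⁻ → H₂, so n(H₂) = 0.1908 / 2 = 0.09540 mol
V = 0.09540 × 22.4 = 2.137 L
= 2140 cm³

2140 cm³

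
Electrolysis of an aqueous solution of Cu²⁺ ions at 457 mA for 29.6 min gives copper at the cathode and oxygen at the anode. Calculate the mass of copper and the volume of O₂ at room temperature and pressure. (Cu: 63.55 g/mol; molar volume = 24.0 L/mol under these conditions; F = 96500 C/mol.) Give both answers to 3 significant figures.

0.267 g Cu; 0.0505 L O₂

Q = 0.457 × 1776 = 811.6 C; n(e⁻) = 811.6 / 96500 = 0.008410 mol
Cathode: Cu²⁺ + 2e⁻ → Cu → n(Cu) = 0.008410/2 = 0.004205 mol → 0.267 g
Anode: 2H₂O → O₂ + 4H⁺ + 4e⁻ → n(O₂) = 0.008410/4 = 0.002103 mol → 0.0505 L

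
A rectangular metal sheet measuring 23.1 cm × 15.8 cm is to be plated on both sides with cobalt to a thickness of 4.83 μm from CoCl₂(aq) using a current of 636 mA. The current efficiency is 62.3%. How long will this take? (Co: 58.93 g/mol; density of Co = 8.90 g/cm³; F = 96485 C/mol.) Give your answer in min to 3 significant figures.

432 min

Plated area = 2 × 23.1 × 15.8 = 730.0 cm²
Volume = 730.0 × 4.83×10⁻⁴ cm = 0.3526 cm³
m(Co) = 0.3526 × 8.90 = 3.138 g
n(Co) = 3.138 / 58.93 = 0.05325 mol; n(e⁻) = 2 × 0.05325 = 0.1065 mol
Q = 0.1065 × 96485 / 0.623 = 16490 C
t = 16490 / 0.636 = 25930 s = 432 min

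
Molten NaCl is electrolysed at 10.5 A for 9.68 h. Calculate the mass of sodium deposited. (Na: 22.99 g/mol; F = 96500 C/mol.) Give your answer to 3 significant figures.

Q = It = 10.5 × 34848 = 3.659×10^5 C
n(e⁻) = 3.659×10^5 / 96500 = 3.792 mol
Na⁺ + e⁻ → Na, so n(Na) = 3.792 mol
m = 3.792 × 22.99 = 87.2 g

87.2 g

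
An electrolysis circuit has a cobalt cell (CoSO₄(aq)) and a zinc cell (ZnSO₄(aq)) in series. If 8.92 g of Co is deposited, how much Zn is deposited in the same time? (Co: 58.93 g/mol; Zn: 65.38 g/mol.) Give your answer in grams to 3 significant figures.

9.90 g

n(Co) = 8.92 / 58.93 = 0.1514 mol
Co²⁺ + 2e⁻ → Co, so n(e⁻) = 2 × 0.1514 = 0.3028 mol
In series, the same 0.3028 mol of electrons flows through the second cell.
Zn²⁺ + 2e⁻ → Zn, so n(Zn) = 0.3028 / 2 = 0.1514 mol
m(Zn) = 0.1514 × 65.38 = 9.90 g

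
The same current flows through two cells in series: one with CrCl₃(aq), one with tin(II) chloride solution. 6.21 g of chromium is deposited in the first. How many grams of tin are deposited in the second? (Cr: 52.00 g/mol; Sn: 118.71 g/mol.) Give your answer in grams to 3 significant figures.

21.3 g

n(Cr) = 6.21 / 52.00 = 0.1194 mol
Cr³⁺ + 3e⁻ → Cr, so n(e⁻) = 3 × 0.1194 = 0.3582 mol
The cells are in series, so the same charge (and hence the same n(e⁻) = 0.3582 mol) passes through both.
Sn²⁺ + 2e⁻ → Sn, so n(Sn) = 0.3582 / 2 = 0.1791 mol
m(Sn) = 0.1791 × 118.71 = 21.3 g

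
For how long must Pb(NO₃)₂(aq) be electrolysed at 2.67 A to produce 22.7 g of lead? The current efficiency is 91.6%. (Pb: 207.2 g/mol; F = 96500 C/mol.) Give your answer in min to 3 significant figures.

n(Pb) = 22.7 / 207.2 = 0.1096 mol
Pb²⁺ + 2e⁻ → Pb, so n(e⁻) = 2 × 0.1096 = 0.2192 mol
Q = 0.2192 × 96500 / 0.916 = 23090 C
t = Q / I = 23090 / 2.67 = 8648 s = 144 min

144 min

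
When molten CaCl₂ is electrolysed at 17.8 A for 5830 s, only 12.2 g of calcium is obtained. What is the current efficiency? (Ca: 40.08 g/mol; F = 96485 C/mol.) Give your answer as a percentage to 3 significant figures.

56.6%

Q = 17.8 × 5830 = 1.038×10^5 C
n(e⁻) = 1.038×10^5 / 96485 = 1.076 mol
Ca²⁺ + 2e⁻ → Ca, so theoretical n(Ca) = 0.5380 mol → 21.56 g
Efficiency = 12.2 / 21.56 = 0.5659 = 56.6%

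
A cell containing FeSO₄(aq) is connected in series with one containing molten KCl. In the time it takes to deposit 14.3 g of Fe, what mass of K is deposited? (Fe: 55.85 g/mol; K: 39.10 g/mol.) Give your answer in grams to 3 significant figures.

n(Fe) = 14.3 / 55.85 = 0.2560 mol
Fe²⁺ + 2e⁻ → Fe, so n(e⁻) = 2 × 0.2560 = 0.5120 mol
In series, the same 0.5120 mol of electrons flows through the second cell.
K⁺ + e⁻ → K, so n(K) = 0.5120 mol
m(K) = 0.5120 × 39.10 = 20.0 g

20.0 g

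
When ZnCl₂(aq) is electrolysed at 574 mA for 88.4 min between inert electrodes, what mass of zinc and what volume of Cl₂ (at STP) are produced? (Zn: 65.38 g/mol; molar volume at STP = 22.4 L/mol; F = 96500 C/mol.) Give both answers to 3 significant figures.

1.03 g Zn; 0.353 L Cl₂

Q = 0.574 × 5304 = 3044 C; n(e⁻) = 3044 / 96500 = 0.03154 mol
Cathode: Zn²⁺ + 2e⁻ → Zn → n(Zn) = 0.03154/2 = 0.01577 mol → 1.03 g
Anode: 2Cl⁻ → Cl₂ + 2e⁻ → n(Cl₂) = 0.03154/2 = 0.01577 mol → 0.353 L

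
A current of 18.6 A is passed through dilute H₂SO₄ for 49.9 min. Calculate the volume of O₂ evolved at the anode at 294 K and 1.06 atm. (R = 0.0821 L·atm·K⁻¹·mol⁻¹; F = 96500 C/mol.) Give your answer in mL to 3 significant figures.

Q = 18.6 A × 2994 s = 55690 C
n(e⁻) = Q/F = 55690/96500 = 0.5771 mol
2H₂O → O₂ + 4H⁺ + 4e⁻, so n(O₂) = 0.5771 / 4 = 0.1443 mol
V = nRT/P = 0.1443 × 0.0821 × 294 / 1.06 = 3.286 L
= 3290 mL

3290 mL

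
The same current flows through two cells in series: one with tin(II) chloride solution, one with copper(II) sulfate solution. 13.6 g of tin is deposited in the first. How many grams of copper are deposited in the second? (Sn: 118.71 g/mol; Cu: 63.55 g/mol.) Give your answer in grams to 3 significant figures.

7.28 g

n(Sn) = 13.6 / 118.71 = 0.1146 mol
Sn²⁺ + 2e⁻ → Sn, so n(e⁻) = 2 × 0.1146 = 0.2292 mol
Since the cells are in series, n(e⁻) in the Cu cell is also 0.2292 mol.
Cu²⁺ + 2e⁻ → Cu, so n(Cu) = 0.2292 / 2 = 0.1146 mol
m(Cu) = 0.1146 × 63.55 = 7.28 g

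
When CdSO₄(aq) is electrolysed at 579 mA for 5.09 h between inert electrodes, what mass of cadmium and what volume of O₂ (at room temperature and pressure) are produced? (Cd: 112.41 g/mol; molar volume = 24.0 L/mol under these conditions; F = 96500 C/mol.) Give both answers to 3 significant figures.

6.18 g Cd; 0.660 L O₂

Q = 0.579 × 18324 = 10610 C; n(e⁻) = 10610 / 96500 = 0.1099 mol
Cathode: Cd²⁺ + 2e⁻ → Cd → n(Cd) = 0.1099/2 = 0.05495 mol → 6.18 g
Anode: 2H₂O → O₂ + 4H⁺ + 4e⁻ → n(O₂) = 0.1099/4 = 0.02748 mol → 0.660 L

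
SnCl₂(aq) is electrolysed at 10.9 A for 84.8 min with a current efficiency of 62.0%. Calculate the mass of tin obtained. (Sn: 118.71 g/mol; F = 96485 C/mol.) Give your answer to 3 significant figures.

Q = 10.9 × 5088 = 55460 C
n(e⁻) = 55460 / 96485 = 0.5748 mol
Sn²⁺ + 2e⁻ → Sn, so theoretical m(Sn) = 0.2874 × 118.71 = 34.12 g
Actual mass = 62.0% × 34.12 = 21.2 g

21.2 g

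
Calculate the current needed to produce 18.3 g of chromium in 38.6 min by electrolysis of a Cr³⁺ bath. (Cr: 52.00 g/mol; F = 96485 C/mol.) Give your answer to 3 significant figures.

n(Cr) = 18.3 / 52.00 = 0.3519 mol
Cr³⁺ + 3e⁻ → Cr, so n(e⁻) = 3 × 0.3519 = 1.056 mol
Q = 1.056 × 96485 = 1.019×10^5 C
I = Q / t = 1.019×10^5 / 2316 s = 44.0 A

44.0 A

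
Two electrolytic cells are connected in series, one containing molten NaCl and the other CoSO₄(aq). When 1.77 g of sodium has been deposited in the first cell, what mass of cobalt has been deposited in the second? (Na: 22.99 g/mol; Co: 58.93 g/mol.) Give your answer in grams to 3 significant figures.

2.27 g

n(Na) = 1.77 / 22.99 = 0.07699 mol
Na⁺ + e⁻ → Na, so n(e⁻) = 0.07699 mol
Since the cells are in series, n(e⁻) in the Co cell is also 0.07699 mol.
Co²⁺ + 2e⁻ → Co, so n(Co) = 0.07699 / 2 = 0.03850 mol
m(Co) = 0.03850 × 58.93 = 2.27 g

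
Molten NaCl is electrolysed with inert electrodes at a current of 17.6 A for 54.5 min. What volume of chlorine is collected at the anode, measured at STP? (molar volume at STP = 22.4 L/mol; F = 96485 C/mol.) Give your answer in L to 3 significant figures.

6.68 L

Charge passed = 17.6 × 3270 = 57550 C
n(e⁻) = 57550 / 96485 = 0.5965 mol
2Cl⁻ → Cl₂ + 2e⁻, so n(Cl₂) = 0.5965 / 2 = 0.2983 mol
V = 0.2983 × 22.4 = 6.682 L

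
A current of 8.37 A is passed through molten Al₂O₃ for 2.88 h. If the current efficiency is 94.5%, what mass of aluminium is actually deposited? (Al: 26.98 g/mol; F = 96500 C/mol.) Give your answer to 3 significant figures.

Q = 8.37 × 10368 = 86780 C
n(e⁻) = 86780 / 96500 = 0.8993 mol
Al³⁺ + 3e⁻ → Al, so theoretical m(Al) = 0.2998 × 26.98 = 8.089 g
Actual mass = 94.5% × 8.089 = 7.64 g

7.64 g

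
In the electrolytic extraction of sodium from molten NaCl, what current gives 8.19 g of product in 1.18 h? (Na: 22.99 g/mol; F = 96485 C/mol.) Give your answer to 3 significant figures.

8.09 A

n(Na) = 8.19 / 22.99 = 0.3562 mol
Na⁺ + e⁻ → Na, so n(e⁻) = 0.3562 mol
Q = 0.3562 × 96485 = 34370 C
I = Q / t = 34370 / 4248 s = 8.09 A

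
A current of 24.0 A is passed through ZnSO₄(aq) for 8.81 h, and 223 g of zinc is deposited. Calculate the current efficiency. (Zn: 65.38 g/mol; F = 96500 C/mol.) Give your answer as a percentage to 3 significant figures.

Q = 24.0 × 31716 = 7.612×10^5 C
n(e⁻) = 7.612×10^5 / 96500 = 7.888 mol
Zn²⁺ + 2e⁻ → Zn, so theoretical n(Zn) = 3.944 mol → 257.9 g
Efficiency = 223 / 257.9 = 0.8647 = 86.5%

86.5%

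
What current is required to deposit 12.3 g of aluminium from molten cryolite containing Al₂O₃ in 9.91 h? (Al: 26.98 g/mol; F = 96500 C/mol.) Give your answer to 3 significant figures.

n(Al) = 12.3 / 26.98 = 0.4559 mol
Al³⁺ + 3e⁻ → Al, so n(e⁻) = 3 × 0.4559 = 1.368 mol
Q = 1.368 × 96500 = 1.320×10^5 C
I = Q / t = 1.320×10^5 / 35676 s = 3.70 A

3.70 A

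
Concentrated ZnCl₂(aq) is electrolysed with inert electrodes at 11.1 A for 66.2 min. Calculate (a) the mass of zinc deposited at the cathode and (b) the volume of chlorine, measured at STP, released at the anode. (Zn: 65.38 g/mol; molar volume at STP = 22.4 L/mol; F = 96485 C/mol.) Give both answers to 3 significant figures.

14.9 g Zn; 5.12 L Cl₂

Q = 11.1 × 3972 = 44090 C; n(e⁻) = 44090 / 96485 = 0.4570 mol
Cathode: Zn²⁺ + 2e⁻ → Zn → n(Zn) = 0.4570/2 = 0.2285 mol → 14.9 g
Anode: 2Cl⁻ → Cl₂ + 2e⁻ → n(Cl₂) = 0.4570/2 = 0.2285 mol → 5.12 L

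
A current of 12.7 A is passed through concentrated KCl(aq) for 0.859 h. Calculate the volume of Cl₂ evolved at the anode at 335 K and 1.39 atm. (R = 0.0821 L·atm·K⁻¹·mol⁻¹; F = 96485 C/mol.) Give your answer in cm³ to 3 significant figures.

Charge passed = 12.7 × 3092.4 = 39270 C
n(e⁻) = 39270 / 96485 = 0.4070 mol
2Cl⁻ → Cl₂ + 2e⁻, so n(Cl₂) = 0.4070 / 2 = 0.2035 mol
V = nRT/P = 0.2035 × 0.0821 × 335 / 1.39 = 4.027 L
= 4030 cm³

4030 cm³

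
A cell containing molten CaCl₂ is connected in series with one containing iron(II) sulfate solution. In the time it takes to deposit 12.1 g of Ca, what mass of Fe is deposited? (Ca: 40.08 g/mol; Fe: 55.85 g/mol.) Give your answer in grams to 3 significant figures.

n(Ca) = 12.1 / 40.08 = 0.3019 mol
Ca²⁺ + 2e⁻ → Ca, so n(e⁻) = 2 × 0.3019 = 0.6038 mol
Since the cells are in series, n(e⁻) in the Fe cell is also 0.6038 mol.
Fe²⁺ + 2e⁻ → Fe, so n(Fe) = 0.6038 / 2 = 0.3019 mol
m(Fe) = 0.3019 × 55.85 = 16.9 g

16.9 g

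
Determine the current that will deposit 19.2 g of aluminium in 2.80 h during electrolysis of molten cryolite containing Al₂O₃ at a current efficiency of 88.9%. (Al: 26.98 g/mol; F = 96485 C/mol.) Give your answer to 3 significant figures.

23.0 A

n(Al) = 19.2 / 26.98 = 0.7116 mol
Al³⁺ + 3e⁻ → Al, so n(e⁻) = 3 × 0.7116 = 2.135 mol
Q = 2.135 × 96485 / 0.889 = 2.317×10^5 C
I = Q / t = 2.317×10^5 / 10080 s = 23.0 A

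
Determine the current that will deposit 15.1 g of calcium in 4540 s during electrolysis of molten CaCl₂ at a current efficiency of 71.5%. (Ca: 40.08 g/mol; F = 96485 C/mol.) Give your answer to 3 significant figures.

22.4 A

n(Ca) = 15.1 / 40.08 = 0.3767 mol
Ca²⁺ + 2e⁻ → Ca, so n(e⁻) = 2 × 0.3767 = 0.7534 mol
Q = 0.7534 × 96485 / 0.715 = 1.017×10^5 C
I = Q / t = 1.017×10^5 / 4540 s = 22.4 A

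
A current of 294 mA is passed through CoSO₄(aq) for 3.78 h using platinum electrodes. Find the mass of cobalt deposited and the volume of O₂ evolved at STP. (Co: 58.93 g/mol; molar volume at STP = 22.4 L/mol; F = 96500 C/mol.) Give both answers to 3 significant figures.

Q = 0.294 × 13608 = 4001 C; n(e⁻) = 4001 / 96500 = 0.04146 mol
Cathode: Co²⁺ + 2e⁻ → Co → n(Co) = 0.04146/2 = 0.02073 mol → 1.22 g
Anode: 2H₂O → O₂ + 4H⁺ + 4e⁻ → n(O₂) = 0.04146/4 = 0.01037 mol → 0.232 L

1.22 g Co; 0.232 L O₂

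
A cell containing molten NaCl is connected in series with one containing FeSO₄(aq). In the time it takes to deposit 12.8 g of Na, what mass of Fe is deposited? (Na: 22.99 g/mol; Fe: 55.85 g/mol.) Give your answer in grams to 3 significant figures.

n(Na) = 12.8 / 22.99 = 0.5568 mol
Na⁺ + e⁻ → Na, so n(e⁻) = 0.5568 mol
In series, the same 0.5568 mol of electrons flows through the second cell.
Fe²⁺ + 2e⁻ → Fe, so n(Fe) = 0.5568 / 2 = 0.2784 mol
m(Fe) = 0.2784 × 55.85 = 15.5 g

15.5 g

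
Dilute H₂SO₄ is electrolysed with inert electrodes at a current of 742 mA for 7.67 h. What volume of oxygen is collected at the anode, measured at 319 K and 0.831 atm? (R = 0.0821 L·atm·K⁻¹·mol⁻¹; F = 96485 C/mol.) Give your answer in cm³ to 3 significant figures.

1670 cm³

Charge passed = 0.742 × 27612 = 20490 C
Moles of electrons = 20490 / 96485 = 0.2124 mol
2H₂O → O₂ + 4H⁺ + 4e⁻, so n(O₂) = 0.2124 / 4 = 0.05310 mol
V = nRT/P = 0.05310 × 0.0821 × 319 / 0.831 = 1.674 L
= 1670 cm³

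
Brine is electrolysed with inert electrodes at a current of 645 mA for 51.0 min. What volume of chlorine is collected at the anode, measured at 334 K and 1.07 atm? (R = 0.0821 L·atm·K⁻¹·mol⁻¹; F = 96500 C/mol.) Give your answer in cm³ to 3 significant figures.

262 cm³

Q = 0.645 A × 3060 s = 1974 C
n(e⁻) = Q/F = 1974/96500 = 0.02046 mol
2Cl⁻ → Cl₂ + 2e⁻, so n(Cl₂) = 0.02046 / 2 = 0.01023 mol
V = nRT/P = 0.01023 × 0.0821 × 334 / 1.07 = 0.2622 L
= 262 cm³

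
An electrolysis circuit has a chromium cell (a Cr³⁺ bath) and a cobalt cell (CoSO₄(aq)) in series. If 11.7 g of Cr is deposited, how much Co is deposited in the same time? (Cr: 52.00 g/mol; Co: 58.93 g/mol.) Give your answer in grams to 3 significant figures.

n(Cr) = 11.7 / 52.00 = 0.2250 mol
Cr³⁺ + 3e⁻ → Cr, so n(e⁻) = 3 × 0.2250 = 0.6750 mol
In series, the same 0.6750 mol of electrons flows through the second cell.
Co²⁺ + 2e⁻ → Co, so n(Co) = 0.6750 / 2 = 0.3375 mol
m(Co) = 0.3375 × 58.93 = 19.9 g

19.9 g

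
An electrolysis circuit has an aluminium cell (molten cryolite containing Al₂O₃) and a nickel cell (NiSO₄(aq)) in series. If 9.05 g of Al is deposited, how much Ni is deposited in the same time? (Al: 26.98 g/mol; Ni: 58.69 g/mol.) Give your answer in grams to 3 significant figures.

29.5 g

n(Al) = 9.05 / 26.98 = 0.3354 mol
Al³⁺ + 3e⁻ → Al, so n(e⁻) = 3 × 0.3354 = 1.006 mol
The cells are in series, so the same charge (and hence the same n(e⁻) = 1.006 mol) passes through both.
Ni²⁺ + 2e⁻ → Ni, so n(Ni) = 1.006 / 2 = 0.5030 mol
m(Ni) = 0.5030 × 58.69 = 29.5 g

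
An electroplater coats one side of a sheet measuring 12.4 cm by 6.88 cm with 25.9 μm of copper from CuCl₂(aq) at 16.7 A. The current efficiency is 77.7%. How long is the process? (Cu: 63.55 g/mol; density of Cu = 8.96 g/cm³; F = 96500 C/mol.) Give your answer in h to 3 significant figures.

0.129 h

Plated area = 12.4 × 6.88 = 85.31 cm²
Volume = 85.31 × 25.9×10⁻⁴ cm = 0.2210 cm³
m(Cu) = 0.2210 × 8.96 = 1.980 g
n(Cu) = 1.980 / 63.55 = 0.03116 mol; n(e⁻) = 2 × 0.03116 = 0.06232 mol
Q = 0.06232 × 96500 / 0.777 = 7740 C
t = 7740 / 16.7 = 463.5 s = 0.129 h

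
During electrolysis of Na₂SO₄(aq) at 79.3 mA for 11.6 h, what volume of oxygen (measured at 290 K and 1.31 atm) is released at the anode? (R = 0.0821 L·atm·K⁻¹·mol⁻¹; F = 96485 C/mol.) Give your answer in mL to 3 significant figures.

Q = 0.0793 A × 41760 s = 3312 C
n(e⁻) = Q/F = 3312/96485 = 0.03433 mol
2H₂O → O₂ + 4H⁺ + 4e⁻, so n(O₂) = 0.03433 / 4 = 0.008583 mol
V = nRT/P = 0.008583 × 0.0821 × 290 / 1.31 = 0.1560 L
= 156 mL

156 mL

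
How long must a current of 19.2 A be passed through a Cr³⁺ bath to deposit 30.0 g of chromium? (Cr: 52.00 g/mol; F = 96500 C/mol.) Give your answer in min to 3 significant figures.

n(Cr) = 30.0 / 52.00 = 0.5769 mol
Cr³⁺ + 3e⁻ → Cr, so n(e⁻) = 3 × 0.5769 = 1.731 mol
Q = 1.731 × 96500 = 1.670×10^5 C
t = Q / I = 1.670×10^5 / 19.2 = 8698 s = 145 min

145 min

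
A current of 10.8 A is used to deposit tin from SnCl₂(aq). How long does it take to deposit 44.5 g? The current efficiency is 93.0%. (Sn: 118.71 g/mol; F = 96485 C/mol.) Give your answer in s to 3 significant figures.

n(Sn) = 44.5 / 118.71 = 0.3749 mol
Sn²⁺ + 2e⁻ → Sn, so n(e⁻) = 2 × 0.3749 = 0.7498 mol
Q = 0.7498 × 96485 / 0.930 = 77790 C
t = Q / I = 77790 / 10.8 = 7203 s

7200 s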